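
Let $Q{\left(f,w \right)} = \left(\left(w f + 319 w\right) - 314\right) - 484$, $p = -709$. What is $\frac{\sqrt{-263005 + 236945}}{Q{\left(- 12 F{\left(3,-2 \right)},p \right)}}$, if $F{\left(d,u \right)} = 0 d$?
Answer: $- \frac{2 i \sqrt{6515}}{226969} \approx - 0.00071125 i$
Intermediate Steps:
$F{\left(d,u \right)} = 0$
$Q{\left(f,w \right)} = -798 + 319 w + f w$ ($Q{\left(f,w \right)} = \left(\left(f w + 319 w\right) - 314\right) - 484 = \left(\left(319 w + f w\right) - 314\right) - 484 = \left(-314 + 319 w + f w\right) - 484 = -798 + 319 w + f w$)
$\frac{\sqrt{-263005 + 236945}}{Q{\left(- 12 F{\left(3,-2 \right)},p \right)}} = \frac{\sqrt{-263005 + 236945}}{-798 + 319 \left(-709\right) + \left(-12\right) 0 \left(-709\right)} = \frac{\sqrt{-26060}}{-798 - 226171 + 0 \left(-709\right)} = \frac{2 i \sqrt{6515}}{-798 - 226171 + 0} = \frac{2 i \sqrt{6515}}{-226969} = 2 i \sqrt{6515} \left(- \frac{1}{226969}\right) = - \frac{2 i \sqrt{6515}}{226969}$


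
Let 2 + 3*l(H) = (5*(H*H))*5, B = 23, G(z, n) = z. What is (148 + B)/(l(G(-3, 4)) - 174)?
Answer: -513/299 ≈ -1.7157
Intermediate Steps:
l(H) = -2/3 + 25*H**2/3 (l(H) = -2/3 + ((5*(H*H))*5)/3 = -2/3 + ((5*H**2)*5)/3 = -2/3 + (25*H**2)/3 = -2/3 + 25*H**2/3)
(148 + B)/(l(G(-3, 4)) - 174) = (148 + 23)/((-2/3 + (25/3)*(-3)**2) - 174) = 171/((-2/3 + (25/3)*9) - 174) = 171/((-2/3 + 75) - 174) = 171/(223/3 - 174) = 171/(-299/3) = 171*(-3/299) = -513/299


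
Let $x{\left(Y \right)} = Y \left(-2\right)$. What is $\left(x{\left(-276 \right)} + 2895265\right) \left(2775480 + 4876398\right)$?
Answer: $22158438394326$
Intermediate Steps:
$x{\left(Y \right)} = - 2 Y$
$\left(x{\left(-276 \right)} + 2895265\right) \left(2775480 + 4876398\right) = \left(\left(-2\right) \left(-276\right) + 2895265\right) \left(2775480 + 4876398\right) = \left(552 + 2895265\right) 7651878 = 2895817 \cdot 7651878 = 22158438394326$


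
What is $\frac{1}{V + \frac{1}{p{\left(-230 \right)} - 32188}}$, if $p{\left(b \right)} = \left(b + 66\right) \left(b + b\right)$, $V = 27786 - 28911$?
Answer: $- \frac{43252}{48658499} \approx -0.00088889$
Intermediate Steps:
$V = -1125$
$p{\left(b \right)} = 2 b \left(66 + b\right)$ ($p{\left(b \right)} = \left(66 + b\right) 2 b = 2 b \left(66 + b\right)$)
$\frac{1}{V + \frac{1}{p{\left(-230 \right)} - 32188}} = \frac{1}{-1125 + \frac{1}{2 \left(-230\right) \left(66 - 230\right) - 32188}} = \frac{1}{-1125 + \frac{1}{2 \left(-230\right) \left(-164\right) - 32188}} = \frac{1}{-1125 + \frac{1}{75440 - 32188}} = \frac{1}{-1125 + \frac{1}{43252}} = \frac{1}{- \frac{48658499}{43252}} = - \frac{43252}{48658499}$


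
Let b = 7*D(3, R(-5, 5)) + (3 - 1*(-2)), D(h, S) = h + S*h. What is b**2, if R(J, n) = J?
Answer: 6241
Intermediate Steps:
b = -79 (b = 7*(3*(1 - 5)) + (3 - 1*(-2)) = 7*(3*(-4)) + (3 + 2) = 7*(-12) + 5 = -84 + 5 = -79)
b**2 = (-79)**2 = 6241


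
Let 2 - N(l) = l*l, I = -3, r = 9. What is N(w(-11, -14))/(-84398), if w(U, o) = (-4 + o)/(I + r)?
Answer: 7/84398 ≈ 8.2940e-5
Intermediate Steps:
w(U, o) = -⅔ + o/6 (w(U, o) = (-4 + o)/(-3 + 9) = (-4 + o)/6 = (-4 + o)*(⅙) = -⅔ + o/6)
N(l) = 2 - l² (N(l) = 2 - l*l = 2 - l²)
N(w(-11, -14))/(-84398) = (2 - (-⅔ + (⅙)*(-14))²)/(-84398) = (2 - (-⅔ - 7/3)²)*(-1/84398) = (2 - 1*(-3)²)*(-1/84398) = (2 - 1*9)*(-1/84398) = (2 - 9)*(-1/84398) = -7*(-1/84398) = 7/84398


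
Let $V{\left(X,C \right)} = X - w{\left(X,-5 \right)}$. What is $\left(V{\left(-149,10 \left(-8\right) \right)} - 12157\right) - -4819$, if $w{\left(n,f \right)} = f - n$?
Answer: $-7631$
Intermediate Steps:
$V{\left(X,C \right)} = 5 + 2 X$ ($V{\left(X,C \right)} = X - \left(-5 - X\right) = X + \left(5 + X\right) = 5 + 2 X$)
$\left(V{\left(-149,10 \left(-8\right) \right)} - 12157\right) - -4819 = \left(\left(5 + 2 \left(-149\right)\right) - 12157\right) - -4819 = \left(\left(5 - 298\right) - 12157\right) + 4819 = \left(-293 - 12157\right) + 4819 = -12450 + 4819 = -7631$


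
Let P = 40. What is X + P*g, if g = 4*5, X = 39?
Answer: 839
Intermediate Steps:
g = 20
X + P*g = 39 + 40*20 = 39 + 800 = 839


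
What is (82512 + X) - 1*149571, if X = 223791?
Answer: 156732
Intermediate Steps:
(82512 + X) - 1*149571 = (82512 + 223791) - 1*149571 = 306303 - 149571 = 156732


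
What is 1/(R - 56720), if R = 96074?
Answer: 1/39354 ≈ 2.5410e-5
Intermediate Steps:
1/(R - 56720) = 1/(96074 - 56720) = 1/39354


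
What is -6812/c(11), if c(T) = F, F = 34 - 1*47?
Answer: 524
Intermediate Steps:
F = -13 (F = 34 - 47 = -13)
c(T) = -13
-6812/c(11) = -6812/(-13) = -6812*(-1/13) = 524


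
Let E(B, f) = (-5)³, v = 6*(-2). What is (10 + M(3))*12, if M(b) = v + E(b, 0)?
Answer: -1524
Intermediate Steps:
v = -12
E(B, f) = -125
M(b) = -137 (M(b) = -12 - 125 = -137)
(10 + M(3))*12 = (10 - 137)*12 = -127*12 = -1524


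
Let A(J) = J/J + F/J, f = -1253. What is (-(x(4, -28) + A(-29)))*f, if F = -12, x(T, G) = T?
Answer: 196721/29 ≈ 6783.5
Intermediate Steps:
A(J) = 1 - 12/J (A(J) = J/J - 12/J = 1 - 12/J)
(-(x(4, -28) + A(-29)))*f = -(4 + (-12 - 29)/(-29))*(-1253) = -(4 - 1/29*(-41))*(-1253) = -(4 + 41/29)*(-1253) = -1*157/29*(-1253) = -157/29*(-1253) = 196721/29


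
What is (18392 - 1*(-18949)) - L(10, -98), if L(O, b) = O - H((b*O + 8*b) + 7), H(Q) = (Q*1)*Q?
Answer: 3124380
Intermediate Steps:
H(Q) = Q² (H(Q) = Q*Q = Q²)
L(O, b) = O - (7 + 8*b + O*b)² (L(O, b) = O - ((b*O + 8*b) + 7)² = O - ((O*b + 8*b) + 7)² = O - ((8*b + O*b) + 7)² = O - (7 + 8*b + O*b)²)
(18392 - 1*(-18949)) - L(10, -98) = (18392 - 1*(-18949)) - (10 - (7 + 8*(-98) + 10*(-98))²) = (18392 + 18949) - (10 - (7 - 784 - 980)²) = 37341 - (10 - 1*(-1757)²) = 37341 - (10 - 1*3087049) = 37341 - (10 - 3087049) = 37341 - 1*(-3087039) = 37341 + 3087039 = 3124380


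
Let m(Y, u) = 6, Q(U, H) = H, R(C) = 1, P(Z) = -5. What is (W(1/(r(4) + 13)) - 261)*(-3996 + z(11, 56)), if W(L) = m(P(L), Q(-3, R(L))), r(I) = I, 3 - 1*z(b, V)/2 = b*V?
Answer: 1331610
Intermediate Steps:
z(b, V) = 6 - 2*V*b (z(b, V) = 6 - 2*b*V = 6 - 2*V*b)
W(L) = 6
(W(1/(r(4) + 13)) - 261)*(-3996 + z(11, 56)) = (6 - 261)*(-3996 + (6 - 2*56*11)) = -255*(-3996 + (6 - 1232)) = -255*(-3996 - 1226) = -255*(-5222) = 1331610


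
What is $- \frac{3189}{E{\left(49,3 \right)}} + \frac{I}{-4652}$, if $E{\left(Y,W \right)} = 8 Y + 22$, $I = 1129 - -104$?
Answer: $- \frac{2557615}{320988} \approx -7.9679$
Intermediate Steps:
$I = 1233$ ($I = 1129 + 104 = 1233$)
$E{\left(Y,W \right)} = 22 + 8 Y$
$- \frac{3189}{E{\left(49,3 \right)}} + \frac{I}{-4652} = - \frac{3189}{22 + 8 \cdot 49} + \frac{1233}{-4652} = - \frac{3189}{22 + 392} + 1233 \left(- \frac{1}{4652}\right) = - \frac{3189}{414} - \frac{1233}{4652} = \left(-3189\right) \frac{1}{414} - \frac{1233}{4652} = - \frac{1063}{138} - \frac{1233}{4652} = - \frac{2557615}{320988}$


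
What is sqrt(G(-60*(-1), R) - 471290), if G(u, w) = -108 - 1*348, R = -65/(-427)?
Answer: I*sqrt(471746) ≈ 686.84*I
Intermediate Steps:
R = 65/427 (R = -65*(-1/427) = 65/427 ≈ 0.15222)
G(u, w) = -456 (G(u, w) = -108 - 348 = -456)
sqrt(G(-60*(-1), R) - 471290) = sqrt(-456 - 471290) = sqrt(-471746) = I*sqrt(471746)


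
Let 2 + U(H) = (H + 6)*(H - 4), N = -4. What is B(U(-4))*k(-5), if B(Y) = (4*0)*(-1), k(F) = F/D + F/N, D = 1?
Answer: 0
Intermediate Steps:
U(H) = -2 + (-4 + H)*(6 + H) (U(H) = -2 + (H + 6)*(H - 4) = -2 + (6 + H)*(-4 + H) = -2 + (-4 + H)*(6 + H))
k(F) = 3*F/4 (k(F) = F/1 + F/(-4) = F*1 + F*(-1/4) = F - F/4 = 3*F/4)
B(Y) = 0 (B(Y) = 0*(-1) = 0)
B(U(-4))*k(-5) = 0*((3/4)*(-5)) = 0*(-15/4) = 0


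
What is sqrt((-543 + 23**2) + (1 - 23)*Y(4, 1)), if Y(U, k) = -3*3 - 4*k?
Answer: 4*sqrt(17) ≈ 16.492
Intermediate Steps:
Y(U, k) = -9 - 4*k
sqrt((-543 + 23**2) + (1 - 23)*Y(4, 1)) = sqrt((-543 + 23**2) + (1 - 23)*(-9 - 4*1)) = sqrt((-543 + 529) - 22*(-9 - 4)) = sqrt(-14 - 22*(-13)) = sqrt(-14 + 286) = sqrt(272) = 4*sqrt(17)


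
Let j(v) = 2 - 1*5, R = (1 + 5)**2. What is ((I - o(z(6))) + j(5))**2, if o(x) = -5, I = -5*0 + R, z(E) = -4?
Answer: 1444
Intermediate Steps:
R = 36 (R = 6**2 = 36)
I = 36 (I = -5*0 + 36 = 0 + 36 = 36)
j(v) = -3 (j(v) = 2 - 5 = -3)
((I - o(z(6))) + j(5))**2 = ((36 - 1*(-5)) - 3)**2 = ((36 + 5) - 3)**2 = (41 - 3)**2 = 38**2 = 1444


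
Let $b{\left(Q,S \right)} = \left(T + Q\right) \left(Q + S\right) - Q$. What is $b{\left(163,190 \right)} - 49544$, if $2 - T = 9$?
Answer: $5361$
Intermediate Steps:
$T = -7$ ($T = 2 - 9 = -7$)
$b{\left(Q,S \right)} = - Q + \left(-7 + Q\right) \left(Q + S\right)$ ($b{\left(Q,S \right)} = \left(-7 + Q\right) \left(Q + S\right) - Q = - Q + \left(-7 + Q\right) \left(Q + S\right)$)
$b{\left(163,190 \right)} - 49544 = \left(163^{2} - 1304 - 1330 + 163 \cdot 190\right) - 49544 = \left(26569 - 1304 - 1330 + 30970\right) - 49544 = 54905 - 49544 = 5361$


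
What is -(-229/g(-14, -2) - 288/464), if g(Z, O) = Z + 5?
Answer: -6479/261 ≈ -24.824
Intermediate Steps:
g(Z, O) = 5 + Z
-(-229/g(-14, -2) - 288/464) = -(-229/(5 - 14) - 288/464) = -(-229/(-9) - 288*1/464) = -(-229*(-⅑) - 18/29) = -(229/9 - 18/29) = -1*6479/261 = -6479/261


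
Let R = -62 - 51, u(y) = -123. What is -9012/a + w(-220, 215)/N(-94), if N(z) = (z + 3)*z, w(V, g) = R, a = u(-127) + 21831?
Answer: -6628471/15474186 ≈ -0.42836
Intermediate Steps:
a = 21708 (a = -123 + 21831 = 21708)
R = -113
w(V, g) = -113
N(z) = z*(3 + z) (N(z) = (3 + z)*z = z*(3 + z))
-9012/a + w(-220, 215)/N(-94) = -9012/21708 - 113*(-1/(94*(3 - 94))) = -9012*1/21708 - 113/((-94*(-91))) = -751/1809 - 113/8554 = -6628471/15474186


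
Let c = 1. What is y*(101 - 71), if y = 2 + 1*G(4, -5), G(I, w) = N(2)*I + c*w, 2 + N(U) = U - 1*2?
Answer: -330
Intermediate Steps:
N(U) = -4 + U (N(U) = -2 + (U - 1*2) = -2 + (U - 2) = -2 + (-2 + U) = -4 + U)
G(I, w) = w - 2*I (G(I, w) = (-4 + 2)*I + 1*w = -2*I + w = w - 2*I)
y = -11 (y = 2 + 1*(-5 - 2*4) = 2 + 1*(-5 - 8) = 2 + 1*(-13) = 2 - 13 = -11)
y*(101 - 71) = -11*(101 - 71) = -11*30 = -330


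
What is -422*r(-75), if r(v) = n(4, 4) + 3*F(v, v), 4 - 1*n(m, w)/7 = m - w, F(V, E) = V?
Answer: 83134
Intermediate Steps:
n(m, w) = 28 - 7*m + 7*w (n(m, w) = 28 - 7*(m - w) = 28 + (-7*m + 7*w) = 28 - 7*m + 7*w)
r(v) = 28 + 3*v (r(v) = (28 - 7*4 + 7*4) + 3*v = (28 - 28 + 28) + 3*v = 28 + 3*v)
-422*r(-75) = -422*(28 + 3*(-75)) = -422*(28 - 225) = -422*(-197) = 83134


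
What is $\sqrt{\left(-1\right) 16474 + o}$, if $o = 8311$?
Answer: $3 i \sqrt{907} \approx 90.349 i$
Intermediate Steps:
$\sqrt{\left(-1\right) 16474 + o} = \sqrt{\left(-1\right) 16474 + 8311} = \sqrt{-16474 + 8311} = \sqrt{-8163} = 3 i \sqrt{907}$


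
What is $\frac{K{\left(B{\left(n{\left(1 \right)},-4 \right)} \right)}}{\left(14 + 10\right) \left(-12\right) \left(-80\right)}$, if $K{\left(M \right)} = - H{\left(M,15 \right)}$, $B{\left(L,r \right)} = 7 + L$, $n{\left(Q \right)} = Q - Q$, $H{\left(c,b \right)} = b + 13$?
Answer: $- \frac{7}{5760} \approx -0.0012153$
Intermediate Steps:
$H{\left(c,b \right)} = 13 + b$
$n{\left(Q \right)} = 0$
$K{\left(M \right)} = -28$ ($K{\left(M \right)} = - (13 + 15) = \left(-1\right) 28 = -28$)
$\frac{K{\left(B{\left(n{\left(1 \right)},-4 \right)} \right)}}{\left(14 + 10\right) \left(-12\right) \left(-80\right)} = - \frac{28}{\left(14 + 10\right) \left(-12\right) \left(-80\right)} = - \frac{28}{24 \left(-12\right) \left(-80\right)} = - \frac{28}{\left(-288\right) \left(-80\right)} = - \frac{28}{23040} = \left(-28\right) \frac{1}{23040} = - \frac{7}{5760}$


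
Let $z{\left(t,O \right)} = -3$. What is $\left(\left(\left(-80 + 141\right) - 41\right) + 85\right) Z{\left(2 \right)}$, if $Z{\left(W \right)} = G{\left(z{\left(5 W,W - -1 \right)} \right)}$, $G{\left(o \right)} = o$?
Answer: $-315$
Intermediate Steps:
$Z{\left(W \right)} = -3$
$\left(\left(\left(-80 + 141\right) - 41\right) + 85\right) Z{\left(2 \right)} = \left(\left(\left(-80 + 141\right) - 41\right) + 85\right) \left(-3\right) = \left(\left(61 - 41\right) + 85\right) \left(-3\right) = \left(20 + 85\right) \left(-3\right) = 105 \left(-3\right) = -315$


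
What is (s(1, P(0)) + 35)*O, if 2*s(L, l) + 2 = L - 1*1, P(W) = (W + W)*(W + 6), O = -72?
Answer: -2448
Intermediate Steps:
P(W) = 2*W*(6 + W) (P(W) = (2*W)*(6 + W) = 2*W*(6 + W))
s(L, l) = -3/2 + L/2 (s(L, l) = -1 + (L - 1*1)/2 = -1 + (L - 1)/2 = -1 + (-1 + L)/2 = -1 + (-1/2 + L/2) = -3/2 + L/2)
(s(1, P(0)) + 35)*O = ((-3/2 + (1/2)*1) + 35)*(-72) = ((-3/2 + 1/2) + 35)*(-72) = (-1 + 35)*(-72) = 34*(-72) = -2448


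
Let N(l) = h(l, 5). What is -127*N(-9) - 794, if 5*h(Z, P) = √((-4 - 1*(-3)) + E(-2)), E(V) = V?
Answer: -794 - 127*I*√3/5 ≈ -794.0 - 43.994*I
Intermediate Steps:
h(Z, P) = I*√3/5 (h(Z, P) = √((-4 - 1*(-3)) - 2)/5 = √((-4 + 3) - 2)/5 = √(-1 - 2)/5 = √(-3)/5 = (I*√3)/5 = I*√3/5)
N(l) = I*√3/5
-127*N(-9) - 794 = -127*I*√3/5 - 794 = -794 - 127*I*√3/5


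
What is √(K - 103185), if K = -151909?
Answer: 7*I*√5206 ≈ 505.07*I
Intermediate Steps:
√(K - 103185) = √(-151909 - 103185) = √(-255094) = 7*I*√5206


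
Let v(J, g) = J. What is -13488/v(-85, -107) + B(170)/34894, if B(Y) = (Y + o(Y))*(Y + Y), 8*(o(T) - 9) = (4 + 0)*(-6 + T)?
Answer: 239096586/1482995 ≈ 161.23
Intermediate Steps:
o(T) = 6 + T/2 (o(T) = 9 + ((4 + 0)*(-6 + T))/8 = 9 + (4*(-6 + T))/8 = 9 + (-24 + 4*T)/8 = 9 + (-3 + T/2) = 6 + T/2)
B(Y) = 2*Y*(6 + 3*Y/2) (B(Y) = (Y + (6 + Y/2))*(Y + Y) = (6 + 3*Y/2)*(2*Y) = 2*Y*(6 + 3*Y/2))
-13488/v(-85, -107) + B(170)/34894 = -13488/(-85) + (3*170*(4 + 170))/34894 = -13488*(-1/85) + (3*170*174)*(1/34894) = 13488/85 + 88740*(1/34894) = 13488/85 + 44370/17447 = 239096586/1482995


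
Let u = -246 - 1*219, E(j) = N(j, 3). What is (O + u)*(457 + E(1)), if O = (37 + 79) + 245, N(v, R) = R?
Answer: -47840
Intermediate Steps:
E(j) = 3
u = -465 (u = -246 - 219 = -465)
O = 361 (O = 116 + 245 = 361)
(O + u)*(457 + E(1)) = (361 - 465)*(457 + 3) = -104*460 = -47840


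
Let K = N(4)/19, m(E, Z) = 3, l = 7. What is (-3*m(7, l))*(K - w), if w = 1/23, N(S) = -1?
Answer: 378/437 ≈ 0.86499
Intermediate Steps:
K = -1/19 ≈ -0.052632
w = 1/23 ≈ 0.043478
(-3*m(7, l))*(K - w) = (-3*3)*(-1/19 - 1*1/23) = -9*(-1/19 - 1/23) = -9*(-42/437) = 378/437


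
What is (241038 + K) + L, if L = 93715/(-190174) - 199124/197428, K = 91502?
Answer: 3121345388416571/9386418118 ≈ 3.3254e+5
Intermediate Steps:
L = -14092543149/9386418118 (L = 93715*(-1/190174) - 199124*1/197428 = -93715/190174 - 49781/49357 = -14092543149/9386418118 ≈ -1.5014)
(241038 + K) + L = (241038 + 91502) - 14092543149/9386418118 = 332540 - 14092543149/9386418118 = 3121345388416571/9386418118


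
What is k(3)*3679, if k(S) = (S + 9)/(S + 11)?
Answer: 22074/7 ≈ 3153.4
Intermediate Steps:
k(S) = (9 + S)/(11 + S)
k(3)*3679 = ((9 + 3)/(11 + 3))*3679 = (12/14)*3679 = ((1/14)*12)*3679 = (6/7)*3679 = 22074/7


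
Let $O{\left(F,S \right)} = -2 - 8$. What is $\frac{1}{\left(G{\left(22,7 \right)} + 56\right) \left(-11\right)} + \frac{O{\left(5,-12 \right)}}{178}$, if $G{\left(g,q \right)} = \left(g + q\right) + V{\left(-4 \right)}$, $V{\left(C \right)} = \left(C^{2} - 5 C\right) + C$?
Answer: $- \frac{6524}{114543} \approx -0.056957$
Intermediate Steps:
$V{\left(C \right)} = C^{2} - 4 C$
$G{\left(g,q \right)} = 32 + g + q$ ($G{\left(g,q \right)} = \left(g + q\right) - 4 \left(-4 - 4\right) = \left(g + q\right) - -32 = \left(g + q\right) + 32 = 32 + g + q$)
$O{\left(F,S \right)} = -10$ ($O{\left(F,S \right)} = -2 - 8 = -10$)
$\frac{1}{\left(G{\left(22,7 \right)} + 56\right) \left(-11\right)} + \frac{O{\left(5,-12 \right)}}{178} = \frac{1}{\left(\left(32 + 22 + 7\right) + 56\right) \left(-11\right)} - \frac{10}{178} = \frac{1}{61 + 56} \left(- \frac{1}{11}\right) - \frac{5}{89} = \frac{1}{117} \left(- \frac{1}{11}\right) - \frac{5}{89} = - \frac{1}{1287} - \frac{5}{89} = - \frac{6524}{114543}$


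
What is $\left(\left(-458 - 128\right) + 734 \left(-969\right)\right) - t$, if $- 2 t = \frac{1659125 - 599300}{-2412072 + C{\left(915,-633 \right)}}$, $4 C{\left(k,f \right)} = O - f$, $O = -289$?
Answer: $- \frac{3433858696529}{4823972} \approx -7.1183 \cdot 10^{5}$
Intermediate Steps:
$C{\left(k,f \right)} = - \frac{289}{4} - \frac{f}{4}$ ($C{\left(k,f \right)} = \frac{-289 - f}{4} = - \frac{289}{4} - \frac{f}{4}$)
$t = \frac{1059825}{4823972}$ ($t = - \frac{\left(1659125 - 599300\right) \frac{1}{-2412072 - -86}}{2} = - \frac{1059825 \frac{1}{-2412072 + \left(- \frac{289}{4} + \frac{633}{4}\right)}}{2} = - \frac{1059825 \frac{1}{-2412072 + 86}}{2} = - \frac{1059825 \frac{1}{-2411986}}{2} = - \frac{1059825 \left(- \frac{1}{2411986}\right)}{2} = \left(- \frac{1}{2}\right) \left(- \frac{1059825}{2411986}\right) = \frac{1059825}{4823972} \approx 0.2197$)
$\left(\left(-458 - 128\right) + 734 \left(-969\right)\right) - t = \left(\left(-458 - 128\right) + 734 \left(-969\right)\right) - \frac{1059825}{4823972} = \left(\left(-458 - 128\right) - 711246\right) - \frac{1059825}{4823972} = \left(-586 - 711246\right) - \frac{1059825}{4823972} = -711832 - \frac{1059825}{4823972} = - \frac{3433858696529}{4823972}$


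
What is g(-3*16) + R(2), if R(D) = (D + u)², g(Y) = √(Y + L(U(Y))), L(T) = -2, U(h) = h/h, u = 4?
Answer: 36 + 5*I*√2 ≈ 36.0 + 7.0711*I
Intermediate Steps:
U(h) = 1
g(Y) = √(-2 + Y) (g(Y) = √(Y - 2) = √(-2 + Y))
R(D) = (4 + D)² (R(D) = (D + 4)² = (4 + D)²)
g(-3*16) + R(2) = √(-2 - 3*16) + (4 + 2)² = √(-2 - 48) + 6² = √(-50) + 36 = 5*I*√2 + 36 = 36 + 5*I*√2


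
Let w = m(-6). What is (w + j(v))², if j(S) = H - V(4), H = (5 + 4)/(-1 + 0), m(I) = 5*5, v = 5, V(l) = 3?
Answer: 169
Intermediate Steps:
m(I) = 25
w = 25
H = -9 (H = 9/(-1) = 9*(-1) = -9)
j(S) = -12 (j(S) = -9 - 1*3 = -9 - 3 = -12)
(w + j(v))² = (25 - 12)² = 13² = 169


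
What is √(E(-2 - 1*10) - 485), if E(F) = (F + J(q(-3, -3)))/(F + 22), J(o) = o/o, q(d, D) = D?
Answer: I*√48610/10 ≈ 22.048*I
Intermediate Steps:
J(o) = 1
E(F) = (1 + F)/(22 + F) (E(F) = (F + 1)/(F + 22) = (1 + F)/(22 + F))
√(E(-2 - 1*10) - 485) = √((1 + (-2 - 1*10))/(22 + (-2 - 1*10)) - 485) = √((1 + (-2 - 10))/(22 + (-2 - 10)) - 485) = √((1 - 12)/(22 - 12) - 485) = √(-11/10 - 485) = √(-4861/10) = I*√48610/10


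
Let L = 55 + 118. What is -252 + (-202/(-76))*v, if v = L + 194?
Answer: 27491/38 ≈ 723.45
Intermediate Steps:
L = 173
v = 367 (v = 173 + 194 = 367)
-252 + (-202/(-76))*v = -252 - 202/(-76)*367 = -252 - 202*(-1/76)*367 = -252 + (101/38)*367 = -252 + 37067/38 = 27491/38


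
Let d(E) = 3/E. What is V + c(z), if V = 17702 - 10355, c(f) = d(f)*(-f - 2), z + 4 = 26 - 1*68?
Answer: 168915/23 ≈ 7344.1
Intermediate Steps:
z = -46 (z = -4 + (26 - 1*68) = -4 + (26 - 68) = -4 - 42 = -46)
c(f) = 3*(-2 - f)/f (c(f) = (3/f)*(-f - 2) = (3/f)*(-2 - f) = 3*(-2 - f)/f)
V = 7347
V + c(z) = 7347 + (-3 - 6/(-46)) = 7347 + (-3 - 6*(-1/46)) = 7347 + (-3 + 3/23) = 7347 - 66/23 = 168915/23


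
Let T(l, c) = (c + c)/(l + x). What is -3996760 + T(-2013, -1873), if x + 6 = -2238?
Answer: -17014203574/4257 ≈ -3.9968e+6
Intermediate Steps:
x = -2244 (x = -6 - 2238 = -2244)
T(l, c) = 2*c/(-2244 + l) (T(l, c) = (c + c)/(l - 2244) = (2*c)/(-2244 + l) = 2*c/(-2244 + l))
-3996760 + T(-2013, -1873) = -3996760 + 2*(-1873)/(-2244 - 2013) = -3996760 + 2*(-1873)/(-4257) = -3996760 + 2*(-1873)*(-1/4257) = -3996760 + 3746/4257 = -17014203574/4257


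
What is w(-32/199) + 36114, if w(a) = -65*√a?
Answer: 36114 - 260*I*√398/199 ≈ 36114.0 - 26.065*I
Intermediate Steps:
w(-32/199) + 36114 = -65*4*I*√398/199 + 36114 = -260*I*√398/199 + 36114 = 36114 - 260*I*√398/199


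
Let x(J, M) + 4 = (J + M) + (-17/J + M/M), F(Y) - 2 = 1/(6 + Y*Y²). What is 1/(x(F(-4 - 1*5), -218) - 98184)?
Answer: -61455/6047879179 ≈ -1.0161e-5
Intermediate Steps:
F(Y) = 2 + 1/(6 + Y³) (F(Y) = 2 + 1/(6 + Y*Y²) = 2 + 1/(6 + Y³))
x(J, M) = -3 + J + M - 17/J (x(J, M) = -4 + ((J + M) + (-17/J + M/M)) = -4 + ((J + M) + (-17/J + 1)) = -4 + ((J + M) + (1 - 17/J)) = -4 + (1 + J + M - 17/J) = -3 + J + M - 17/J)
1/(x(F(-4 - 1*5), -218) - 98184) = 1/((-3 + (13 + 2*(-4 - 1*5)³)/(6 + (-4 - 1*5)³) - 218 - 17*(6 + (-4 - 1*5)³)/(13 + 2*(-4 - 1*5)³)) - 98184) = 1/((-3 + (13 + 2*(-4 - 5)³)/(6 + (-4 - 5)³) - 218 - 17*(6 + (-4 - 5)³)/(13 + 2*(-4 - 5)³)) - 98184) = 1/((-3 + (13 + 2*(-9)³)/(6 + (-9)³) - 218 - 17*(6 + (-9)³)/(13 + 2*(-9)³)) - 98184) = 1/((-3 + (13 + 2*(-729))/(6 - 729) - 218 - 17*(6 - 729)/(13 + 2*(-729))) - 98184) = 1/((-3 + (13 - 1458)/(-723) - 218 - 17*(-723/(13 - 1458))) - 98184) = 1/((-3 - 1/723*(-1445) - 218 - 17/((-1/723*(-1445)))) - 98184) = 1/((-3 + 1445/723 - 218 - 17/1445/723) - 98184) = 1/((-3 + 1445/723 - 218 - 17*723/1445) - 98184) = 1/((-3 + 1445/723 - 218 - 723/85) - 98184) = 1/(-13981459/61455 - 98184) = 1/(-6047879179/61455) = -61455/6047879179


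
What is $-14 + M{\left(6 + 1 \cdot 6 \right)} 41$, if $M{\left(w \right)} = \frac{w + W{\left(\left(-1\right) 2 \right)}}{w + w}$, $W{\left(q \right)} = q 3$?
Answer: $- \frac{15}{4} \approx -3.75$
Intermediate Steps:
$W{\left(q \right)} = 3 q$
$M{\left(w \right)} = \frac{-6 + w}{2 w}$ ($M{\left(w \right)} = \frac{w + 3 \left(\left(-1\right) 2\right)}{w + w} = \frac{w + 3 \left(-2\right)}{2 w} = \left(w - 6\right) \frac{1}{2 w} = \left(-6 + w\right) \frac{1}{2 w} = \frac{-6 + w}{2 w}$)
$-14 + M{\left(6 + 1 \cdot 6 \right)} 41 = -14 + \frac{-6 + \left(6 + 1 \cdot 6\right)}{2 \left(6 + 1 \cdot 6\right)} 41 = -14 + \frac{-6 + \left(6 + 6\right)}{2 \left(6 + 6\right)} 41 = -14 + \frac{-6 + 12}{2 \cdot 12} \cdot 41 = -14 + \frac{1}{2} \cdot \frac{1}{12} \cdot 6 \cdot 41 = -14 + \frac{1}{4} \cdot 41 = -14 + \frac{41}{4} = - \frac{15}{4}$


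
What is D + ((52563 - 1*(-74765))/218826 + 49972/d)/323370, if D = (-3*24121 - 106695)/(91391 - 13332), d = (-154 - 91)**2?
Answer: -190135725882509151188/82888410049368784875 ≈ -2.2939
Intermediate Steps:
d = 60025 (d = (-245)**2 = 60025)
D = -179058/78059 (D = (-72363 - 106695)/78059 = -179058*1/78059 = -179058/78059 ≈ -2.2939)
D + ((52563 - 1*(-74765))/218826 + 49972/d)/323370 = -179058/78059 + ((52563 - 1*(-74765))/218826 + 49972/60025)/323370 = -179058/78059 + ((52563 + 74765)*(1/218826) + 49972*(1/60025))*(1/323370) = -179058/78059 + (127328*(1/218826) + 49972/60025)*(1/323370) = -179058/78059 + (63664/109413 + 49972/60025)*(1/323370) = -179058/78059 + (9289018036/6567515325)*(1/323370) = -179058/78059 + 4644509018/1061868715322625 = -190135725882509151188/82888410049368784875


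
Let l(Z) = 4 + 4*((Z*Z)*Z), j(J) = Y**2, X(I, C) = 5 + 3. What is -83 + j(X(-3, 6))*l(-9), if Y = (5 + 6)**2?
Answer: -42634675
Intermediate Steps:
X(I, C) = 8
Y = 121 (Y = 11**2 = 121)
j(J) = 14641 (j(J) = 121**2 = 14641)
l(Z) = 4 + 4*Z**3 (l(Z) = 4 + 4*(Z**2*Z) = 4 + 4*Z**3)
-83 + j(X(-3, 6))*l(-9) = -83 + 14641*(4 + 4*(-9)**3) = -83 + 14641*(4 + 4*(-729)) = -83 + 14641*(4 - 2916) = -83 + 14641*(-2912) = -83 - 42634592 = -42634675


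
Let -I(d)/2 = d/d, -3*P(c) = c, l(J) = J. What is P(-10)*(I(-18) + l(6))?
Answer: 40/3 ≈ 13.333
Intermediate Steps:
P(c) = -c/3
I(d) = -2 (I(d) = -2*d/d = -2*1 = -2)
P(-10)*(I(-18) + l(6)) = (-⅓*(-10))*(-2 + 6) = (10/3)*4 = 40/3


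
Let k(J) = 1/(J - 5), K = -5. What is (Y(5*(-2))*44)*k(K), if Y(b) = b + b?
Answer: 88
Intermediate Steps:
Y(b) = 2*b
k(J) = 1/(-5 + J)
(Y(5*(-2))*44)*k(K) = ((2*(5*(-2)))*44)/(-5 - 5) = ((2*(-10))*44)/(-10) = -20*44*(-1/10) = -880*(-1/10) = 88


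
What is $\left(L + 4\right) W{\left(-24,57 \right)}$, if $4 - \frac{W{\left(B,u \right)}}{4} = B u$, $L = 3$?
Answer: $38416$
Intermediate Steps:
$W{\left(B,u \right)} = 16 - 4 B u$
$\left(L + 4\right) W{\left(-24,57 \right)} = \left(3 + 4\right) \left(16 - \left(-96\right) 57\right) = 7 \left(16 + 5472\right) = 7 \cdot 5488 = 38416$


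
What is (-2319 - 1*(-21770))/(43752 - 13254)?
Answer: 19451/30498 ≈ 0.63778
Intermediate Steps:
(-2319 - 1*(-21770))/(43752 - 13254) = (-2319 + 21770)/30498 = 19451*(1/30498) = 19451/30498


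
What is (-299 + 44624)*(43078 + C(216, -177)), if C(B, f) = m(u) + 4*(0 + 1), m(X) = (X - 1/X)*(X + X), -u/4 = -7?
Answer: 1979022600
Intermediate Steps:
u = 28 (u = -4*(-7) = 28)
m(X) = 2*X*(X - 1/X) (m(X) = (X - 1/X)*(2*X) = 2*X*(X - 1/X))
C(B, f) = 1570 (C(B, f) = (-2 + 2*28²) + 4*(0 + 1) = (-2 + 2*784) + 4*1 = (-2 + 1568) + 4 = 1566 + 4 = 1570)
(-299 + 44624)*(43078 + C(216, -177)) = (-299 + 44624)*(43078 + 1570) = 44325*44648 = 1979022600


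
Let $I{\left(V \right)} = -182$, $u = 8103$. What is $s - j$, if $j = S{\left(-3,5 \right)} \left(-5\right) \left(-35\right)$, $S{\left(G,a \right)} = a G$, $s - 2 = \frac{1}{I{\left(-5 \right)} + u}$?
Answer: $\frac{20808468}{7921} \approx 2627.0$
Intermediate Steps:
$s = \frac{15843}{7921}$ ($s = 2 + \frac{1}{-182 + 8103} = 2 + \frac{1}{7921} = \frac{15843}{7921} \approx 2.0001$)
$S{\left(G,a \right)} = G a$
$j = -2625$ ($j = \left(-3\right) 5 \left(-5\right) \left(-35\right) = \left(-15\right) \left(-5\right) \left(-35\right) = 75 \left(-35\right) = -2625$)
$s - j = \frac{15843}{7921} - -2625 = \frac{15843}{7921} + 2625 = \frac{20808468}{7921}$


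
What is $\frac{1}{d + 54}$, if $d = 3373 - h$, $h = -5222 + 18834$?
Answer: $- \frac{1}{10185} \approx -9.8184 \cdot 10^{-5}$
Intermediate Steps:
$h = 13612$
$d = -10239$ ($d = 3373 - 13612 = -10239$)
$\frac{1}{d + 54} = \frac{1}{-10239 + 54} = \frac{1}{-10185} = - \frac{1}{10185}$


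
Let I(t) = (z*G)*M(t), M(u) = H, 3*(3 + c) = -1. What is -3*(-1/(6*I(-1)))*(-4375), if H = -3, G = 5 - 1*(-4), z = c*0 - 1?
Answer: -4375/54 ≈ -81.019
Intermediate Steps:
c = -10/3 (c = -3 + (⅓)*(-1) = -3 - ⅓ = -10/3 ≈ -3.3333)
z = -1 (z = -10/3*0 - 1 = 0 - 1 = -1)
G = 9 (G = 5 + 4 = 9)
M(u) = -3
I(t) = 27 (I(t) = -1*9*(-3) = -9*(-3) = 27)
-3*(-1/(6*I(-1)))*(-4375) = -3/(27*(-6))*(-4375) = -3/(-162)*(-4375) = -3*(-1/162)*(-4375) = (1/54)*(-4375) = -4375/54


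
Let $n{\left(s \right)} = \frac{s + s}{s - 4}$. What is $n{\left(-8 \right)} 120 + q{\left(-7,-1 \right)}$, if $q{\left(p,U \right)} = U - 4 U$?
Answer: $163$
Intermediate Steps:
$q{\left(p,U \right)} = - 3 U$
$n{\left(s \right)} = \frac{2 s}{-4 + s}$
$n{\left(-8 \right)} 120 + q{\left(-7,-1 \right)} = 2 \left(-8\right) \frac{1}{-4 - 8} \cdot 120 - -3 = 2 \left(-8\right) \frac{1}{-12} \cdot 120 + 3 = 2 \left(-8\right) \left(- \frac{1}{12}\right) 120 + 3 = \frac{4}{3} \cdot 120 + 3 = 160 + 3 = 163$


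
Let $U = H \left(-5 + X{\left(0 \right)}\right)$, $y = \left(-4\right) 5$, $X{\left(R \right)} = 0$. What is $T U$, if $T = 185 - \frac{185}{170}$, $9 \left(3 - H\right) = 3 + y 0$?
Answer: $- \frac{125060}{51} \approx -2452.2$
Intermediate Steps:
$y = -20$
$H = \frac{8}{3}$ ($H = 3 - \frac{3 - 0}{9} = 3 - \frac{3 + 0}{9} = 3 - \frac{1}{3} = \frac{8}{3} \approx 2.6667$)
$T = \frac{6253}{34}$ ($T = 185 - \frac{37}{34} = \frac{6253}{34} \approx 183.91$)
$U = - \frac{40}{3}$ ($U = \frac{8 \left(-5 + 0\right)}{3} = \frac{8}{3} \left(-5\right) = - \frac{40}{3} \approx -13.333$)
$T U = \frac{6253}{34} \left(- \frac{40}{3}\right) = - \frac{125060}{51}$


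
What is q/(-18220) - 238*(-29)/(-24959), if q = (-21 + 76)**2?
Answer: -40251083/90950596 ≈ -0.44256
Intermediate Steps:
q = 3025 (q = 55**2 = 3025)
q/(-18220) - 238*(-29)/(-24959) = 3025/(-18220) - 238*(-29)/(-24959) = 3025*(-1/18220) + 6902*(-1/24959) = -605/3644 - 6902/24959 = -40251083/90950596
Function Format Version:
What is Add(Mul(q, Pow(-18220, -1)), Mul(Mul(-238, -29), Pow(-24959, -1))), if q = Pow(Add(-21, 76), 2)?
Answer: Rational(-40251083, 90950596) ≈ -0.44256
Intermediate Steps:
q = 3025 (q = Pow(55, 2) = 3025)
Add(Mul(q, Pow(-18220, -1)), Mul(Mul(-238, -29), Pow(-24959, -1))) = Add(Mul(3025, Pow(-18220, -1)), Mul(Mul(-238, -29), Pow(-24959, -1))) = Add(Mul(3025, Rational(-1, 18220)), Mul(6902, Rational(-1, 24959))) = Add(Rational(-605, 3644), Rational(-6902, 24959)) = Rational(-40251083, 90950596)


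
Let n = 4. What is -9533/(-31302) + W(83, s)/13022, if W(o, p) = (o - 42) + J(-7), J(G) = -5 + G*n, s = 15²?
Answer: 62194571/203807322 ≈ 0.30516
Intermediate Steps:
s = 225
J(G) = -5 + 4*G (J(G) = -5 + G*4 = -5 + 4*G)
W(o, p) = -75 + o (W(o, p) = (o - 42) + (-5 + 4*(-7)) = (-42 + o) + (-5 - 28) = (-42 + o) - 33 = -75 + o)
-9533/(-31302) + W(83, s)/13022 = -9533/(-31302) + (-75 + 83)/13022 = -9533*(-1/31302) + 8*(1/13022) = 9533/31302 + 4/6511 = 62194571/203807322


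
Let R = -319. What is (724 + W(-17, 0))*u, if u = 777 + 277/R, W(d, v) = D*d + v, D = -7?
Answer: 208714998/319 ≈ 6.5428e+5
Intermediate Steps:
W(d, v) = v - 7*d (W(d, v) = -7*d + v = v - 7*d)
u = 247586/319 (u = 777 + 277/(-319) = 777 + 277*(-1/319) = 777 - 277/319 = 247586/319 ≈ 776.13)
(724 + W(-17, 0))*u = (724 + (0 - 7*(-17)))*(247586/319) = (724 + (0 + 119))*(247586/319) = (724 + 119)*(247586/319) = 843*(247586/319) = 208714998/319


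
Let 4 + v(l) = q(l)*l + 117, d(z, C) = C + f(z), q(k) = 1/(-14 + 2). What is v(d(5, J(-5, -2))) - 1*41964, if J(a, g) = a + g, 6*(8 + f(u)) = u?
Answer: -3013187/72 ≈ -41850.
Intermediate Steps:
f(u) = -8 + u/6
q(k) = -1/12 (q(k) = 1/(-12) = -1/12)
d(z, C) = -8 + C + z/6 (d(z, C) = C + (-8 + z/6) = -8 + C + z/6)
v(l) = 113 - l/12 (v(l) = -4 + (-l/12 + 117) = -4 + (117 - l/12) = 113 - l/12)
v(d(5, J(-5, -2))) - 1*41964 = (113 - (-8 + (-5 - 2) + (1/6)*5)/12) - 1*41964 = (113 - (-8 - 7 + 5/6)/12) - 41964 = (113 - 1/12*(-85/6)) - 41964 = (113 + 85/72) - 41964 = 8221/72 - 41964 = -3013187/72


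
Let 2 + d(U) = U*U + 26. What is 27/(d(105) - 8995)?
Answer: 27/2054 ≈ 0.013145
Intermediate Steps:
d(U) = 24 + U**2 (d(U) = -2 + (U*U + 26) = -2 + (U**2 + 26) = -2 + (26 + U**2) = 24 + U**2)
27/(d(105) - 8995) = 27/((24 + 105**2) - 8995) = 27/((24 + 11025) - 8995) = 27/(11049 - 8995) = 27/2054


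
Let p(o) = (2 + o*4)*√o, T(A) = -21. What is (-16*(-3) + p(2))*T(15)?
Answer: -1008 - 210*√2 ≈ -1305.0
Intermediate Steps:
p(o) = √o*(2 + 4*o) (p(o) = (2 + 4*o)*√o = √o*(2 + 4*o))
(-16*(-3) + p(2))*T(15) = (-16*(-3) + √2*(2 + 4*2))*(-21) = (48 + √2*(2 + 8))*(-21) = (48 + √2*10)*(-21) = (48 + 10*√2)*(-21) = -1008 - 210*√2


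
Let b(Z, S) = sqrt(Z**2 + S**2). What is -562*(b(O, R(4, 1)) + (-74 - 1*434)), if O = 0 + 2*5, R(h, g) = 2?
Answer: 285496 - 1124*sqrt(26) ≈ 2.7976e+5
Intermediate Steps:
O = 10 (O = 0 + 10 = 10)
b(Z, S) = sqrt(S**2 + Z**2)
-562*(b(O, R(4, 1)) + (-74 - 1*434)) = -562*(sqrt(2**2 + 10**2) + (-74 - 1*434)) = -562*(sqrt(4 + 100) + (-74 - 434)) = -562*(sqrt(104) - 508) = -562*(2*sqrt(26) - 508) = -562*(-508 + 2*sqrt(26)) = 285496 - 1124*sqrt(26)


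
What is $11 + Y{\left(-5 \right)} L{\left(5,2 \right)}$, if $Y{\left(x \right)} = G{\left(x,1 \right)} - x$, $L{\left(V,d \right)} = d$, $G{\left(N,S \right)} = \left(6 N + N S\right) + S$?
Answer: $-47$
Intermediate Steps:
$G{\left(N,S \right)} = S + 6 N + N S$
$Y{\left(x \right)} = 1 + 6 x$ ($Y{\left(x \right)} = \left(1 + 6 x + x 1\right) - x = \left(1 + 6 x + x\right) - x = \left(1 + 7 x\right) - x = 1 + 6 x$)
$11 + Y{\left(-5 \right)} L{\left(5,2 \right)} = 11 + \left(1 + 6 \left(-5\right)\right) 2 = 11 + \left(1 - 30\right) 2 = 11 - 58 = -47$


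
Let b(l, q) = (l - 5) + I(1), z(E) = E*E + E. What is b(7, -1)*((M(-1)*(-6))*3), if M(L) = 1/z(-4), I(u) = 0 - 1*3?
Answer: 3/2 ≈ 1.5000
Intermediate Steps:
I(u) = -3 (I(u) = 0 - 3 = -3)
z(E) = E + E² (z(E) = E² + E = E + E²)
b(l, q) = -8 + l (b(l, q) = (l - 5) - 3 = (-5 + l) - 3 = -8 + l)
M(L) = 1/12 (M(L) = 1/(-4*(1 - 4)) = 1/(-4*(-3)) = 1/12)
b(7, -1)*((M(-1)*(-6))*3) = (-8 + 7)*(((1/12)*(-6))*3) = -(-1)*3/2 = -1*(-3/2) = 3/2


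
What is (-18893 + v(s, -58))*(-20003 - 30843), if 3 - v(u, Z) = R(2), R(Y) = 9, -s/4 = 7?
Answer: 960938554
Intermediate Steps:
s = -28 (s = -4*7 = -28)
v(u, Z) = -6 (v(u, Z) = 3 - 1*9 = 3 - 9 = -6)
(-18893 + v(s, -58))*(-20003 - 30843) = (-18893 - 6)*(-20003 - 30843) = -18899*(-50846) = 960938554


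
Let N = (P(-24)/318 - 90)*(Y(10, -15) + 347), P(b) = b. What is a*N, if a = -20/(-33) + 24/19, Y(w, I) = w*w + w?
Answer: -232452136/3021 ≈ -76945.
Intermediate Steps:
Y(w, I) = w + w² (Y(w, I) = w² + w = w + w²)
a = 1172/627 (a = -20*(-1/33) + 24*(1/19) = 20/33 + 24/19 = 1172/627 ≈ 1.8692)
N = -2181718/53 (N = (-24/318 - 90)*(10*(1 + 10) + 347) = (-24*1/318 - 90)*(10*11 + 347) = (-4/53 - 90)*(110 + 347) = -4774/53*457 = -2181718/53 ≈ -41165.)
a*N = (1172/627)*(-2181718/53) = -232452136/3021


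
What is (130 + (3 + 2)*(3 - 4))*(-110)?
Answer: -13750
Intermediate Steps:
(130 + (3 + 2)*(3 - 4))*(-110) = (130 + 5*(-1))*(-110) = (130 - 5)*(-110) = 125*(-110) = -13750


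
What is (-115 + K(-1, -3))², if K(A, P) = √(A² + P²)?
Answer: (115 - √10)² ≈ 12508.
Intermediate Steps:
(-115 + K(-1, -3))² = (-115 + √((-1)² + (-3)²))² = (-115 + √(1 + 9))² = (-115 + √10)²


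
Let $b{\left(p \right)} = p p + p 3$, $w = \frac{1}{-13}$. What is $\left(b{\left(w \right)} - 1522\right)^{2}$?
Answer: $\frac{66180649536}{28561} \approx 2.3172 \cdot 10^{6}$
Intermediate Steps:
$w = - \frac{1}{13} \approx -0.076923$
$b{\left(p \right)} = p^{2} + 3 p$
$\left(b{\left(w \right)} - 1522\right)^{2} = \left(- \frac{3 - \frac{1}{13}}{13} - 1522\right)^{2} = \left(\left(- \frac{1}{13}\right) \frac{38}{13} - 1522\right)^{2} = \left(- \frac{38}{169} - 1522\right)^{2} = \left(- \frac{257256}{169}\right)^{2} = \frac{66180649536}{28561}$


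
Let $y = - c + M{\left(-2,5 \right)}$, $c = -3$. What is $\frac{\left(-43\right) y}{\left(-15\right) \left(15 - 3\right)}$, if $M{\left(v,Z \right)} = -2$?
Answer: $\frac{43}{180} \approx 0.23889$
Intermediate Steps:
$y = 1$ ($y = \left(-1\right) \left(-3\right) - 2 = 3 - 2 = 1$)
$\frac{\left(-43\right) y}{\left(-15\right) \left(15 - 3\right)} = \frac{\left(-43\right) 1}{\left(-15\right) \left(15 - 3\right)} = - \frac{43}{\left(-15\right) 12} = - \frac{43}{-180} = \left(-43\right) \left(- \frac{1}{180}\right) = \frac{43}{180}$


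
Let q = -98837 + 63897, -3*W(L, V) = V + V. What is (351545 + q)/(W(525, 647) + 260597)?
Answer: 949815/780497 ≈ 1.2169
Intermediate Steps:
W(L, V) = -2*V/3 (W(L, V) = -(V + V)/3 = -2*V/3)
q = -34940
(351545 + q)/(W(525, 647) + 260597) = (351545 - 34940)/(-⅔*647 + 260597) = 316605/(-1294/3 + 260597) = 316605/(780497/3) = 316605*(3/780497) = 949815/780497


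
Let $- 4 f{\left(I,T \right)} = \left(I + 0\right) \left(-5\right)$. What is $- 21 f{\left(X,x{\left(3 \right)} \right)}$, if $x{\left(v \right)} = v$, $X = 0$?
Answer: $0$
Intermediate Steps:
$f{\left(I,T \right)} = \frac{5 I}{4}$ ($f{\left(I,T \right)} = - \frac{\left(I + 0\right) \left(-5\right)}{4} = - \frac{I \left(-5\right)}{4} = - \frac{\left(-5\right) I}{4} = \frac{5 I}{4}$)
$- 21 f{\left(X,x{\left(3 \right)} \right)} = - 21 \cdot \frac{5}{4} \cdot 0 = \left(-21\right) 0 = 0$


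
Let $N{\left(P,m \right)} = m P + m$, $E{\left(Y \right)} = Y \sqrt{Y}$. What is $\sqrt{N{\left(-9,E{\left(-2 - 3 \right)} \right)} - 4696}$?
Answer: $2 \sqrt{-1174 + 10 i \sqrt{5}} \approx 0.65258 + 68.531 i$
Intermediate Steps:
$E{\left(Y \right)} = Y^{\frac{3}{2}}$
$N{\left(P,m \right)} = m + P m$ ($N{\left(P,m \right)} = P m + m = m + P m$)
$\sqrt{N{\left(-9,E{\left(-2 - 3 \right)} \right)} - 4696} = \sqrt{\left(-2 - 3\right)^{\frac{3}{2}} \left(1 - 9\right) - 4696} = \sqrt{\left(-2 - 3\right)^{\frac{3}{2}} \left(-8\right) - 4696} = \sqrt{\left(-5\right)^{\frac{3}{2}} \left(-8\right) - 4696} = \sqrt{- 5 i \sqrt{5} \left(-8\right) - 4696} = \sqrt{40 i \sqrt{5} - 4696} = \sqrt{-4696 + 40 i \sqrt{5}}$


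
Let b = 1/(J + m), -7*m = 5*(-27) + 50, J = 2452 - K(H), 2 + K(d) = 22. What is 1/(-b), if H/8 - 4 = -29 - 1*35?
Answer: -17109/7 ≈ -2444.1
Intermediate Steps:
H = -480 (H = 32 + 8*(-29 - 1*35) = 32 + 8*(-29 - 35) = 32 + 8*(-64) = 32 - 512 = -480)
K(d) = 20 (K(d) = -2 + 22 = 20)
J = 2432 (J = 2452 - 1*20 = 2452 - 20 = 2432)
m = 85/7 (m = -(5*(-27) + 50)/7 = -(-135 + 50)/7 = -1/7*(-85) = 85/7 ≈ 12.143)
b = 7/17109 (b = 1/(2432 + 85/7) = 1/(17109/7) = 7/17109 ≈ 0.00040914)
1/(-b) = 1/(-1*7/17109) = 1/(-7/17109) = -17109/7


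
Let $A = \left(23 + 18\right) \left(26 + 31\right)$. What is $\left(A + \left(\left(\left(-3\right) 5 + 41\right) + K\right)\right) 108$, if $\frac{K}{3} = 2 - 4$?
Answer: $254556$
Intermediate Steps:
$K = -6$ ($K = 3 \left(2 - 4\right) = 3 \left(-2\right) = -6$)
$A = 2337$ ($A = 41 \cdot 57 = 2337$)
$\left(A + \left(\left(\left(-3\right) 5 + 41\right) + K\right)\right) 108 = \left(2337 + \left(\left(\left(-3\right) 5 + 41\right) - 6\right)\right) 108 = \left(2337 + \left(\left(-15 + 41\right) - 6\right)\right) 108 = \left(2337 + \left(26 - 6\right)\right) 108 = \left(2337 + 20\right) 108 = 2357 \cdot 108 = 254556$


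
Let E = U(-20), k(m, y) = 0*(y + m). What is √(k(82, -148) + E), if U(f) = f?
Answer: 2*I*√5 ≈ 4.4721*I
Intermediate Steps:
k(m, y) = 0 (k(m, y) = 0*(m + y) = 0)
E = -20
√(k(82, -148) + E) = √(0 - 20) = √(-20) = 2*I*√5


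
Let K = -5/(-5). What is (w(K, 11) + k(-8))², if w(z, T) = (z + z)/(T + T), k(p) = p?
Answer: 7569/121 ≈ 62.554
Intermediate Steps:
K = 1 (K = -5*(-⅕) = 1)
w(z, T) = z/T (w(z, T) = (2*z)/((2*T)) = (2*z)*(1/(2*T)) = z/T)
(w(K, 11) + k(-8))² = (1/11 - 8)² = (-87/11)² = 7569/121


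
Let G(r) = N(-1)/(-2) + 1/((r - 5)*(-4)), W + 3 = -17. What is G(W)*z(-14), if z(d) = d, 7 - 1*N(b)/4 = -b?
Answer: 8393/50 ≈ 167.86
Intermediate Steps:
N(b) = 28 + 4*b (N(b) = 28 - (-4)*b = 28 + 4*b)
W = -20 (W = -3 - 17 = -20)
G(r) = -12 - 1/(4*(-5 + r)) (G(r) = (28 + 4*(-1))/(-2) + 1/((r - 5)*(-4)) = (28 - 4)*(-1/2) - 1/4/(-5 + r) = 24*(-1/2) - 1/(4*(-5 + r)) = -12 - 1/(4*(-5 + r)))
G(W)*z(-14) = ((239 - 48*(-20))/(4*(-5 - 20)))*(-14) = ((1/4)*(239 + 960)/(-25))*(-14) = ((1/4)*(-1/25)*1199)*(-14) = -1199/100*(-14) = 8393/50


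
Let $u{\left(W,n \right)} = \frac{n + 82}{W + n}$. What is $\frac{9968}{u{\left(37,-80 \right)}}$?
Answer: $-214312$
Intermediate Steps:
$u{\left(W,n \right)} = \frac{82 + n}{W + n}$
$\frac{9968}{u{\left(37,-80 \right)}} = \frac{9968}{\frac{1}{37 - 80} \left(82 - 80\right)} = \frac{9968}{\frac{1}{-43} \cdot 2} = \frac{9968}{\left(- \frac{1}{43}\right) 2} = \frac{9968}{- \frac{2}{43}} = 9968 \left(- \frac{43}{2}\right) = -214312$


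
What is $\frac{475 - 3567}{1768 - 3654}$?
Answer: $\frac{1546}{943} \approx 1.6394$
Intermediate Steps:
$\frac{475 - 3567}{1768 - 3654} = - \frac{3092}{-1886} = \left(-3092\right) \left(- \frac{1}{1886}\right) = \frac{1546}{943}$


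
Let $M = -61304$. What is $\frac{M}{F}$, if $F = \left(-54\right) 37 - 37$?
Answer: $\frac{61304}{2035} \approx 30.125$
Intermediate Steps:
$F = -2035$ ($F = -1998 - 37 = -2035$)
$\frac{M}{F} = - \frac{61304}{-2035} = \left(-61304\right) \left(- \frac{1}{2035}\right) = \frac{61304}{2035}$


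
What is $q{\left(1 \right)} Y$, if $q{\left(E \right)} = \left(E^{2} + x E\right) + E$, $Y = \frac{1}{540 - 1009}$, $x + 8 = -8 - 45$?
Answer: $\frac{59}{469} \approx 0.1258$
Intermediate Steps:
$x = -61$ ($x = -8 - 53 = -61$)
$Y = - \frac{1}{469}$ ($Y = \frac{1}{-469} = - \frac{1}{469} \approx -0.0021322$)
$q{\left(E \right)} = E^{2} - 60 E$ ($q{\left(E \right)} = \left(E^{2} - 61 E\right) + E = E^{2} - 60 E$)
$q{\left(1 \right)} Y = 1 \left(-60 + 1\right) \left(- \frac{1}{469}\right) = 1 \left(-59\right) \left(- \frac{1}{469}\right) = \left(-59\right) \left(- \frac{1}{469}\right) = \frac{59}{469}$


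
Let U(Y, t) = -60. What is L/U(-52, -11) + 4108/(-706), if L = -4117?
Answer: 1330061/21180 ≈ 62.798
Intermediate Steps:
L/U(-52, -11) + 4108/(-706) = -4117/(-60) + 4108/(-706) = -4117*(-1/60) + 4108*(-1/706) = 4117/60 - 2054/353 = 1330061/21180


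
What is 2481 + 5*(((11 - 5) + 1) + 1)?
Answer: 2521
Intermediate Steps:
2481 + 5*(((11 - 5) + 1) + 1) = 2481 + 5*((6 + 1) + 1) = 2481 + 5*(7 + 1) = 2481 + 5*8 = 2481 + 40 = 2521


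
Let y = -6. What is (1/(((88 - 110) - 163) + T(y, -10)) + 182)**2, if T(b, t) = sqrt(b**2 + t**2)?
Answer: 38489777304305/1162059921 - 24816052*sqrt(34)/1162059921 ≈ 33122.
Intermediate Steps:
(1/(((88 - 110) - 163) + T(y, -10)) + 182)**2 = (1/(((88 - 110) - 163) + sqrt((-6)**2 + (-10)**2)) + 182)**2 = (1/((-22 - 163) + sqrt(36 + 100)) + 182)**2 = (1/(-185 + sqrt(136)) + 182)**2 = (1/(-185 + 2*sqrt(34)) + 182)**2 = (182 + 1/(-185 + 2*sqrt(34)))**2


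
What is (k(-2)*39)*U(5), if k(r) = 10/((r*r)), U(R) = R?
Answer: 975/2 ≈ 487.50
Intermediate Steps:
k(r) = 10/r² (k(r) = 10/(r²) = 10/r²)
(k(-2)*39)*U(5) = ((10/(-2)²)*39)*5 = ((10*(¼))*39)*5 = ((5/2)*39)*5 = (195/2)*5 = 975/2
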